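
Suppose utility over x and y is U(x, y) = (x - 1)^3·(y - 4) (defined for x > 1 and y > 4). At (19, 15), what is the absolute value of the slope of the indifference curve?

MU_x = 3·(x−1)^2·(y−4), MU_y = (x−1)^3.
MRS = (3/1)·(y−4)/(x−1).
At (19, 15): MRS = 11/6.
The indifference curve has slope −11/6 at this bundle.

MRS = 11/6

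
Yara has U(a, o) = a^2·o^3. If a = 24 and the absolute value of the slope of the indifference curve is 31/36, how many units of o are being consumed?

o = 31

MU_a = 2·a·o^3 and MU_o = 3·a^2·o^2.
MRS = MU_a/MU_o = (2/3)·o/a.
Substitute a = 24: MRS = o/36. Setting o/36 = 31/36 gives o = (31/36)·36 = 31.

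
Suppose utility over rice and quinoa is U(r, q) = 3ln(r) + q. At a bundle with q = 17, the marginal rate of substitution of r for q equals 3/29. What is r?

r = 29

MU_r = 3/r, MU_q = 1.
MRS = 3/r ÷ 1.
MRS depends only on r: 3/r = 3/29 ⇒ r = 3/(3/29) = 29.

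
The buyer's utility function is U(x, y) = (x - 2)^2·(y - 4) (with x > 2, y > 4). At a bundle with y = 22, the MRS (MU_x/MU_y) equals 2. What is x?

MU_x = 2·(x−2)·(y−4), MU_y = (x−2)^2.
MRS = (2/1)·(y−4)/(x−2).
Substitute y = 22: MRS = 36/(x − 2). Setting this equal to 2 gives x − 2 = 36/2 = 18, so x = 20.

x = 20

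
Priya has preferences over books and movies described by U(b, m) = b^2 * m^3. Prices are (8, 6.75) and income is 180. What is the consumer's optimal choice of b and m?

b* = 9, m* = 16

MU_b = 2·b·m^3 and MU_m = 3·b^2·m^2.
MRS = MU_b/MU_m = (2/3)·m/b.
Tangency: set MRS = p_b/p_m = 8/6.75 = 32/27.
So (2/3)·m/b = 32/27, i.e. m = (16/9)·b.
Substitute into the budget 8·b + 6.75·m = 180: 20·b = 180, so b* = 9.
Then m* = (16/9)·9 = 16.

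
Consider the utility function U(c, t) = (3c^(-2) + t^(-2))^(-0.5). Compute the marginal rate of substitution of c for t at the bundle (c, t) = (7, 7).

MRS = 3

For CES with ρ = -2, MRS = (3/1)·(t/c)^3.
At (7, 7): MRS = 3.
So at (7, 7) the consumer would give up 3 units of t for one more unit of c.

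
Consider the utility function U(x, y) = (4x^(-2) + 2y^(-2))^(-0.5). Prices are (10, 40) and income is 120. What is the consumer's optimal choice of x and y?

x* = 4, y* = 2

For CES with ρ = -2, MRS = (4/2)·(y/x)^3.
Tangency: set MRS = p_x/p_y = 10/40 = 0.25.
So (y/x)^3 = 0.125; taking the cube root, y/x = 0.5, i.e. y = 0.5·x.
Substitute into the budget 10·x + 40·y = 120: 30·x = 120, so x* = 4 and y* = 0.5·4 = 2.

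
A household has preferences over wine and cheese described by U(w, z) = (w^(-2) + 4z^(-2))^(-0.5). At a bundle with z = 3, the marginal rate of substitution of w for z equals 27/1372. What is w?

For CES with ρ = -2, MRS = (1/4)·(z/w)^3.
Setting (1/4)·(3/w)^3 = 27/1372 gives (3/w)^3 = 27/343, so 3/w = 3/7 and w = 7.

w = 7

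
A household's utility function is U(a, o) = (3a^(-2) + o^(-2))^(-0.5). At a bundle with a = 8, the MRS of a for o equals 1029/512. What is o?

o = 7

For CES with ρ = -2, MRS = (3/1)·(o/a)^3.
Setting (3/1)·(o/8)^3 = 1029/512 gives (o/8)^3 = 343/512, so o/8 = 0.875 and o = 7.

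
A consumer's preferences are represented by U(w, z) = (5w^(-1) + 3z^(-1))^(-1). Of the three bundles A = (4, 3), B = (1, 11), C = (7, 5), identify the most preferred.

Evaluate utility at each bundle:
U(A) = 0.444.
U(B) = 0.190.
U(C) = 0.761.
Highest utility is C, so C ≻ A ≻ B.

Bundle C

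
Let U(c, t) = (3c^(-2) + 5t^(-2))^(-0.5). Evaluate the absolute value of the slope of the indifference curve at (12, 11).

MRS = 1331/2880

For CES with ρ = -2, MRS = (3/5)·(t/c)^3.
At (12, 11): MRS = 1331/2880.
So at (12, 11) the consumer would give up 1331/2880 units of t for one more unit of c.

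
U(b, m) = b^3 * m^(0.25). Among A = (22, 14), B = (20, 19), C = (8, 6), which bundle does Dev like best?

Bundle A

Evaluate utility at each bundle:
U(A) = 20596.814.
U(B) = 16702.381.
U(C) = 801.323.
Highest utility is A, so A ≻ B ≻ C.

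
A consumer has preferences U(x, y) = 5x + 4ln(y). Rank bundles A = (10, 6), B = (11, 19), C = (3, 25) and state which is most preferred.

Bundle B

Evaluate utility at each bundle:
U(A) = 57.167.
U(B) = 66.778.
U(C) = 27.876.
Highest utility is B, so B ≻ A ≻ C.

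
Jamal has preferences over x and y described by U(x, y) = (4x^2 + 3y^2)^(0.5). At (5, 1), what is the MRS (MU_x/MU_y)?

For CES with ρ = 2, MRS = (4/3)·(y/x)^(-1).
At (5, 1): MRS = 20/3.
That is, one extra unit of x is worth 20/3 units of y at the margin.

MRS = 20/3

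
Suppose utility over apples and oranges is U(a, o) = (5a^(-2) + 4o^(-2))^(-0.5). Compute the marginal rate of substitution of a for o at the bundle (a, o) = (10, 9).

For CES with ρ = -2, MRS = (5/4)·(o/a)^3.
At (10, 9): MRS = 729/800.
The indifference curve has slope −729/800 at this bundle.

MRS = 729/800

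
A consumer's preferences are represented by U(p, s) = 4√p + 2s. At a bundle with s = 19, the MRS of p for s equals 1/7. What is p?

p = 49

MU_p = 4/(2√p), MU_s = 2.
MRS = 4/(2√p) ÷ 2.
MRS depends only on p: 1/√p = 1/7 ⇒ √p = 1/(1/7) = 7 ⇒ p = 49.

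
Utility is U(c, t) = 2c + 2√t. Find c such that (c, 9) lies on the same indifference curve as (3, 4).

c = 2

U(3, 4) = 10.
Set U(c, 9) = 10 and solve.
With t = 9: √9 = 3, so 2c = 10 − 2·3 = 4 and c = 2.
Check: U(2, 9) = 10.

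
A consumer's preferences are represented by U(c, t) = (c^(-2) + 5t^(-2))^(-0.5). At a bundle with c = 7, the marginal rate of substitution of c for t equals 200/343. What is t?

t = 10

For CES with ρ = -2, MRS = (1/5)·(t/c)^3.
Setting (1/5)·(t/7)^3 = 200/343 gives (t/7)^3 = 1000/343, so t/7 = 10/7 and t = 10.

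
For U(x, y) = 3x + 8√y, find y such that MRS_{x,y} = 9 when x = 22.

y = 144

MU_x = 3, MU_y = 8/(2√y).
MRS = 3 ÷ (8/(2√y)).
MRS depends only on y: 0.75·√y = 9 ⇒ √y = 9/0.75 = 12 ⇒ y = 144.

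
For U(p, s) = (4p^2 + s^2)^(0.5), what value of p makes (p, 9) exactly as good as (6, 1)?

p = 4

U depends on (p, s) only through S = 4p^2 + s^2, so equal utility means equal S. At (6, 1): S = 145.
With s = 9: 9^2 = 81, so 4p^2 = 145 − 81 = 64, i.e. p^2 = 16.
Hence p = √16 = 4.
Check: U(4, 9) = 12.0416.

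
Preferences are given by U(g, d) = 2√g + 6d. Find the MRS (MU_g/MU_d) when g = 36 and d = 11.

MU_g = 2/(2√g), MU_d = 6.
MRS = 2/(2√g) ÷ 6.
At (36, 11): MRS = 1/36.
The indifference curve has slope −1/36 at this bundle.

MRS = 1/36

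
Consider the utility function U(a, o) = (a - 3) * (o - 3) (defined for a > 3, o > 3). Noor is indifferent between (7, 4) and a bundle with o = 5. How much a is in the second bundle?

U(7, 4) = 4.
Set U(a, 5) = 4 and solve.
With o = 5: (5 − 3) = 2, so (a − 3) = 4/2 = 2.
So a = 3 + 2 = 5.
Check: U(5, 5) = 4.

a = 5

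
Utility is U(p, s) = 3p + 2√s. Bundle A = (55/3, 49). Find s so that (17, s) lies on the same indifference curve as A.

U(55/3, 49) = 69.
Set U(17, s) = 69 and solve.
With p = 17: 2√s = 69 − 3·17 = 18, so √s = 9 and s = 81.
Check: U(17, 81) = 69.

s = 81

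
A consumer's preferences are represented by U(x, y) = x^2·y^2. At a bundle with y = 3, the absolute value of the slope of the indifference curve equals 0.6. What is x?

MU_x = 2·x·y^2 and MU_y = 2·x^2·y.
MRS = MU_x/MU_y = y/x.
Substitute y = 3: MRS = 3/x. Setting 3/x = 0.6 gives x = 3/0.6 = 5.

x = 5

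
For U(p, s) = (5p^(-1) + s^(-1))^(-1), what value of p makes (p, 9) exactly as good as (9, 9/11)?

U depends on (p, s) only through S = 5p^(-1) + s^(-1), so equal utility means equal S. At (9, 9/11): S = 16/9.
With s = 9: 9^(-1) = 1/9, so 5p^(-1) = 16/9 − 1/9 = 5/3, i.e. p^(-1) = 1/3.
Hence p = 1/(1/3) = 3.
Check: U(3, 9) = 0.5625.

p = 3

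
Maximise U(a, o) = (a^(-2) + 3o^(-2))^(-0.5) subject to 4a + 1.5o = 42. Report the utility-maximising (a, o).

a* = 6, o* = 12

For CES with ρ = -2, MRS = (1/3)·(o/a)^3.
Tangency: set MRS = p_a/p_o = 4/1.5 = 8/3.
So (o/a)^3 = 8; taking the cube root, o/a = 2, i.e. o = 2·a.
Substitute into the budget 4·a + 1.5·o = 42: 7·a = 42, so a* = 6 and o* = 2·6 = 12.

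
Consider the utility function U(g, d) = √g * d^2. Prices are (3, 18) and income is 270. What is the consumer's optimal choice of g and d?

MU_g = 0.5·g^(-0.5)·d^2 and MU_d = 2·√g·d.
MRS = MU_g/MU_d = (0.25)·d/g.
Tangency: set MRS = p_g/p_d = 3/18 = 1/6.
So (0.25)·d/g = 1/6, i.e. d = (2/3)·g.
Substitute into the budget 3·g + 18·d = 270: 15·g = 270, so g* = 18.
Then d* = (2/3)·18 = 12.

g* = 18, d* = 12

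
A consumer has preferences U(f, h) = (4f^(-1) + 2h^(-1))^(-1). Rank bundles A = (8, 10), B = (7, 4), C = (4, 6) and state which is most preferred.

Evaluate utility at each bundle:
U(A) = 1.429.
U(B) = 0.933.
U(C) = 0.750.
Highest utility is A, so A ≻ B ≻ C.

Bundle A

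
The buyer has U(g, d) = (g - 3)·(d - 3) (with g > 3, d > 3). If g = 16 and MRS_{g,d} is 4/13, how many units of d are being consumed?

MU_g = (d−3), MU_d = (g−3).
MRS = (d−3)/(g−3).
Substitute g = 16: MRS = (d − 3)/13. Setting this equal to 4/13 gives d − 3 = (4/13)·13 = 4, so d = 7.

d = 7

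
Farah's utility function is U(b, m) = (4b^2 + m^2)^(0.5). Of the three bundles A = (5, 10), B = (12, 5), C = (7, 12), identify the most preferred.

Bundle B

Evaluate utility at each bundle:
U(A) = 14.142.
U(B) = 24.515.
U(C) = 18.439.
Highest utility is B, so B ≻ C ≻ A.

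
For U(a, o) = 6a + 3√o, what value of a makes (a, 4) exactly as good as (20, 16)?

a = 21

U(20, 16) = 132.
Set U(a, 4) = 132 and solve.
With o = 4: √4 = 2, so 6a = 132 − 3·2 = 126 and a = 21.
Check: U(21, 4) = 132.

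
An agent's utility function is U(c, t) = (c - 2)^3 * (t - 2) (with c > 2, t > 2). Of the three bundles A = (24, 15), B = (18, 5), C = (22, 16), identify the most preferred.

Bundle A

Evaluate utility at each bundle:
U(A) = 138424.
U(B) = 12288.
U(C) = 112000.
Highest utility is A, so A ≻ C ≻ B.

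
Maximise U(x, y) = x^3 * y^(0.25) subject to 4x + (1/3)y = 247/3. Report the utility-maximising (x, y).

MU_x = 3·x^2·y^(0.25) and MU_y = 0.25·x^3·y^(-0.75).
MRS = MU_x/MU_y = (12)·y/x.
Tangency: set MRS = p_x/p_y = 4/(1/3) = 12.
So (12)·y/x = 12, i.e. y = x.
Substitute into the budget 4·x + (1/3)·y = 247/3: (13/3)·x = 247/3, so x* = 19.
Then y* = 19.

x* = 19, y* = 19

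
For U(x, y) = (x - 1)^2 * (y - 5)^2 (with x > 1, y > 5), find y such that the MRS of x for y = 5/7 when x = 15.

MU_x = 2·(x−1)·(y−5)^2, MU_y = 2·(x−1)^2·(y−5).
MRS = (y−5)/(x−1).
Substitute x = 15: MRS = (y − 5)/14. Setting this equal to 5/7 gives y − 5 = (5/7)·14 = 10, so y = 15.

y = 15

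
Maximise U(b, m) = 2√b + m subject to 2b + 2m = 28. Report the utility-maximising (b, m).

MU_b = 2/(2√b), MU_m = 1.
MRS = 2/(2√b) ÷ 1.
Tangency: set MRS = p_b/p_m = 2/2 = 1.
MRS depends only on b: 1/√b = 1 ⇒ √b = 1/1 = 1 ⇒ b* = 1.
From the budget, 2·m = 28 − 2·1 = 26, so m* = 13.

b* = 1, m* = 13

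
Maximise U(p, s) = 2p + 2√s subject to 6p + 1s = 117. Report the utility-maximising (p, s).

MU_p = 2, MU_s = 2/(2√s).
MRS = 2 ÷ (2/(2√s)).
Tangency: set MRS = p_p/p_s = 6/1 = 6.
MRS depends only on s: 2·√s = 6 ⇒ √s = 6/2 = 3 ⇒ s* = 9.
From the budget, 6·p = 117 − 1·9 = 108, so p* = 18.

p* = 18, s* = 9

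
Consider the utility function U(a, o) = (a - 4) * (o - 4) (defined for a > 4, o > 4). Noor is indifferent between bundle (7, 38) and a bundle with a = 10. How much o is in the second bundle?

o = 21

U(7, 38) = 102.
Set U(10, o) = 102 and solve.
With a = 10: (10 − 4) = 6, so (o − 4) = 102/6 = 17.
So o = 4 + 17 = 21.
Check: U(10, 21) = 102.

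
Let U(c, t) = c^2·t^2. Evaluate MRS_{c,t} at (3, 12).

MU_c = 2·c·t^2 and MU_t = 2·c^2·t.
MRS = MU_c/MU_t = t/c.
At (3, 12): MRS = 4.
So at (3, 12) the consumer would give up 4 units of t for one more unit of c.

MRS = 4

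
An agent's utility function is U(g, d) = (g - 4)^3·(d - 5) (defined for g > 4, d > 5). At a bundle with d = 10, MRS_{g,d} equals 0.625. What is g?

MU_g = 3·(g−4)^2·(d−5), MU_d = (g−4)^3.
MRS = (3/1)·(d−5)/(g−4).
Substitute d = 10: MRS = 15/(g − 4). Setting this equal to 0.625 gives g − 4 = 15/0.625 = 24, so g = 28.

g = 28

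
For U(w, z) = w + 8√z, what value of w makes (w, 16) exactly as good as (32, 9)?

U(32, 9) = 56.
Set U(w, 16) = 56 and solve.
With z = 16: √16 = 4, so w = 56 − 8·4 = 24.
Check: U(24, 16) = 56.

w = 24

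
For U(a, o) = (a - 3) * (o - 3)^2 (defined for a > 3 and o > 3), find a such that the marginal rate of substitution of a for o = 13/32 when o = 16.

MU_a = (o−3)^2, MU_o = 2·(a−3)·(o−3).
MRS = (1/2)·(o−3)/(a−3).
Substitute o = 16: MRS = 6.5/(a − 3). Setting this equal to 13/32 gives a − 3 = 6.5/(13/32) = 16, so a = 19.

a = 19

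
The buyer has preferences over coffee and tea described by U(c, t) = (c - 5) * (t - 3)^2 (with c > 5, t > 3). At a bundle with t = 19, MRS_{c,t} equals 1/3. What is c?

MU_c = (t−3)^2, MU_t = 2·(c−5)·(t−3).
MRS = (1/2)·(t−3)/(c−5).
Substitute t = 19: MRS = 8/(c − 5). Setting this equal to 1/3 gives c − 5 = 8/(1/3) = 24, so c = 29.

c = 29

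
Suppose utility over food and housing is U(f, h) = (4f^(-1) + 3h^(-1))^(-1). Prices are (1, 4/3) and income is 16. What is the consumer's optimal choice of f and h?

For CES with ρ = -1, MRS = (4/3)·(h/f)^2.
Tangency: set MRS = p_f/p_h = 1/(4/3) = 0.75.
So (h/f)^2 = 9/16; taking the square root, h/f = 0.75, i.e. h = 0.75·f.
Substitute into the budget 1·f + (4/3)·h = 16: 2·f = 16, so f* = 8 and h* = 0.75·8 = 6.

f* = 8, h* = 6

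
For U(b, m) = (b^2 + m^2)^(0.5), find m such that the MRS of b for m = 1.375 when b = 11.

For CES with ρ = 2, MRS = (m/b)^(-1).
Setting (m/11)^(-1) = 1.375 gives m/11 = 8/11 and m = 8.

m = 8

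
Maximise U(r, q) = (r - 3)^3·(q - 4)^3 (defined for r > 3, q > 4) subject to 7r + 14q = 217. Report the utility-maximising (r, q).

r* = 13, q* = 9

MU_r = 3·(r−3)^2·(q−4)^3, MU_q = 3·(r−3)^3·(q−4)^2.
MRS = (q−4)/(r−3).
Tangency: set MRS = p_r/p_q = 7/14 = 0.5.
So (q − 4)/(r − 3) = 0.5, i.e. (q − 4) = 0.5·(r − 3).
Rewrite the budget in excess-of-subsistence terms: 7·(r − 3) + 14·(q − 4) = 217 − 7·3 − 14·4 = 140.
Substituting, 14·(r − 3) = 140, so r − 3 = 10 and r* = 13.
Then q − 4 = 0.5·10 = 5, so q* = 9.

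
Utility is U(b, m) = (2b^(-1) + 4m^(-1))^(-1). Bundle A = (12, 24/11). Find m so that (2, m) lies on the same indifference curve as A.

U depends on (b, m) only through S = 2b^(-1) + 4m^(-1), so equal utility means equal S. At (12, 24/11): S = 2.
With b = 2: 2·2^(-1) = 1, so 4m^(-1) = 2 − 1 = 1, i.e. m^(-1) = 0.25.
Hence m = 1/0.25 = 4.
Check: U(2, 4) = 0.5.

m = 4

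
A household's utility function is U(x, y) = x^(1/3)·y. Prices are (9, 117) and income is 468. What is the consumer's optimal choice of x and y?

x* = 13, y* = 3

MU_x = 1/3·x^(-2/3)·y and MU_y = x^(1/3).
MRS = MU_x/MU_y = (1/3)·y/x.
Tangency: set MRS = p_x/p_y = 9/117 = 1/13.
So (1/3)·y/x = 1/13, i.e. y = (3/13)·x.
Substitute into the budget 9·x + 117·y = 468: 36·x = 468, so x* = 13.
Then y* = (3/13)·13 = 3.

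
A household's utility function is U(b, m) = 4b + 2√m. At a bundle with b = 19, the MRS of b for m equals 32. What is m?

MU_b = 4, MU_m = 2/(2√m).
MRS = 4 ÷ (2/(2√m)).
MRS depends only on m: 4·√m = 32 ⇒ √m = 32/4 = 8 ⇒ m = 64.

m = 64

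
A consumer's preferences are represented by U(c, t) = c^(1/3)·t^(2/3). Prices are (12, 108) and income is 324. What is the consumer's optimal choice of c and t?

c* = 9, t* = 2

MU_c = 1/3·c^(-2/3)·t^(2/3) and MU_t = 2/3·c^(1/3)·t^(-1/3).
MRS = MU_c/MU_t = (0.5)·t/c.
Tangency: set MRS = p_c/p_t = 12/108 = 1/9.
So (0.5)·t/c = 1/9, i.e. t = (2/9)·c.
Substitute into the budget 12·c + 108·t = 324: 36·c = 324, so c* = 9.
Then t* = (2/9)·9 = 2.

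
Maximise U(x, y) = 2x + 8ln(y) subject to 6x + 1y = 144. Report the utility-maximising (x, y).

MU_x = 2, MU_y = 8/y.
MRS = 2 ÷ (8/y).
Tangency: set MRS = p_x/p_y = 6/1 = 6.
MRS depends only on y: 0.25·y = 6 ⇒ y* = 6/0.25 = 24.
From the budget, 6·x = 144 − 1·24 = 120, so x* = 20.

x* = 20, y* = 24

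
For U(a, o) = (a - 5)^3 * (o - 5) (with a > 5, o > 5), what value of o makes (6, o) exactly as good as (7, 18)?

U(7, 18) = 104.
Set U(6, o) = 104 and solve.
With a = 6: (6 − 5)^3 = 1, so (o − 5) = 104/1 = 104.
So o = 5 + 104 = 109.
Check: U(6, 109) = 104.

o = 109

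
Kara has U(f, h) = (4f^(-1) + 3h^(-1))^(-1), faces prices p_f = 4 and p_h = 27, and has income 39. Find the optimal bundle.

For CES with ρ = -1, MRS = (4/3)·(h/f)^2.
Tangency: set MRS = p_f/p_h = 4/27.
So (h/f)^2 = 1/9; taking the square root, h/f = 1/3, i.e. h = (1/3)·f.
Substitute into the budget 4·f + 27·h = 39: 13·f = 39, so f* = 3 and h* = (1/3)·3 = 1.

f* = 3, h* = 1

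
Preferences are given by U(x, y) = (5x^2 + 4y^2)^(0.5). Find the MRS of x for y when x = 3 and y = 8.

For CES with ρ = 2, MRS = (5/4)·(y/x)^(-1).
At (3, 8): MRS = 15/32.
That is, one extra unit of x is worth 15/32 units of y at the margin.

MRS = 15/32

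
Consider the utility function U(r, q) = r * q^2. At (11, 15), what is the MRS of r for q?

MRS = 15/22

MU_r = q^2 and MU_q = 2·r·q.
MRS = MU_r/MU_q = (1/2)·q/r.
At (11, 15): MRS = 15/22.
So at (11, 15) the consumer would give up 15/22 units of q for one more unit of r.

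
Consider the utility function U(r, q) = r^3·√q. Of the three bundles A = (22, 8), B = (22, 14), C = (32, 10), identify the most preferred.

Bundle C

Evaluate utility at each bundle:
U(A) = 30117.092.
U(B) = 39841.168.
U(C) = 103621.514.
Highest utility is C, so C ≻ B ≻ A.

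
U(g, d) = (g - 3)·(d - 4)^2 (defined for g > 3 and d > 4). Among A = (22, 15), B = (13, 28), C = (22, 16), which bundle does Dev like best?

Bundle B

Evaluate utility at each bundle:
U(A) = 2299.
U(B) = 5760.
U(C) = 2736.
Highest utility is B, so B ≻ C ≻ A.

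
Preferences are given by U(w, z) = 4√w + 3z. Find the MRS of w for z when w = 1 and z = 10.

MRS = 2/3

MU_w = 4/(2√w), MU_z = 3.
MRS = 4/(2√w) ÷ 3.
At (1, 10): MRS = 2/3.
So at (1, 10) the consumer would give up 2/3 units of z for one more unit of w.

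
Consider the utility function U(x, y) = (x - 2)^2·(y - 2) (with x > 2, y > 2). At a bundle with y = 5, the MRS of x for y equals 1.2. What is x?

MU_x = 2·(x−2)·(y−2), MU_y = (x−2)^2.
MRS = (2/1)·(y−2)/(x−2).
Substitute y = 5: MRS = 6/(x − 2). Setting this equal to 1.2 gives x − 2 = 6/1.2 = 5, so x = 7.

x = 7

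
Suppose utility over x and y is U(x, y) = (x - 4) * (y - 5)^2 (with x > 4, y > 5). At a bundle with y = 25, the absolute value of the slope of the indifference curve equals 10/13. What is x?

x = 17

MU_x = (y−5)^2, MU_y = 2·(x−4)·(y−5).
MRS = (1/2)·(y−5)/(x−4).
Substitute y = 25: MRS = 10/(x − 4). Setting this equal to 10/13 gives x − 4 = 10/(10/13) = 13, so x = 17.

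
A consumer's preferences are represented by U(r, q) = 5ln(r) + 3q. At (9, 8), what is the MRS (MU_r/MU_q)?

MRS = 5/27

MU_r = 5/r, MU_q = 3.
MRS = 5/r ÷ 3.
At (9, 8): MRS = 5/27.
So at (9, 8) the consumer would give up 5/27 units of q for one more unit of r.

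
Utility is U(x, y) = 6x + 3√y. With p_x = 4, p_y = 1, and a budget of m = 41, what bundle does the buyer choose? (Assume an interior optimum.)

MU_x = 6, MU_y = 3/(2√y).
MRS = 6 ÷ (3/(2√y)).
Tangency: set MRS = p_x/p_y = 4/1 = 4.
MRS depends only on y: 4·√y = 4 ⇒ √y = 4/4 = 1 ⇒ y* = 1.
From the budget, 4·x = 41 − 1·1 = 40, so x* = 10.

x* = 10, y* = 1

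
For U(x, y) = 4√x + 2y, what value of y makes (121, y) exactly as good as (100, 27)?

U(100, 27) = 94.
Set U(121, y) = 94 and solve.
With x = 121: √121 = 11, so 2y = 94 − 4·11 = 50 and y = 25.
Check: U(121, 25) = 94.

y = 25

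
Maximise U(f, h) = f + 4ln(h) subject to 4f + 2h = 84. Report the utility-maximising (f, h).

MU_f = 1, MU_h = 4/h.
MRS = 1 ÷ (4/h).
Tangency: set MRS = p_f/p_h = 4/2 = 2.
MRS depends only on h: 0.25·h = 2 ⇒ h* = 2/0.25 = 8.
From the budget, 4·f = 84 − 2·8 = 68, so f* = 17.

f* = 17, h* = 8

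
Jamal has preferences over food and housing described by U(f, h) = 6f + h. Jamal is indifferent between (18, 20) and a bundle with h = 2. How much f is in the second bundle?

f = 21

U(18, 20) = 128.
Set U(f, 2) = 128 and solve.
6f + 2 = 128 ⇒ 6f = 126 ⇒ f = 21.
Check: U(21, 2) = 128.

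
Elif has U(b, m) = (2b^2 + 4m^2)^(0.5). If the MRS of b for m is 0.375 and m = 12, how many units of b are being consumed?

b = 9

For CES with ρ = 2, MRS = (2/4)·(m/b)^(-1).
Setting (2/4)·(12/b)^(-1) = 0.375 gives (12/b)^(-1) = 0.75, so 12/b = 4/3 and b = 9.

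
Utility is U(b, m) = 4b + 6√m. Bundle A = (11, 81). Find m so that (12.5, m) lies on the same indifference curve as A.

U(11, 81) = 98.
Set U(12.5, m) = 98 and solve.
With b = 12.5: 6√m = 98 − 4·12.5 = 48, so √m = 8 and m = 64.
Check: U(12.5, 64) = 98.

m = 64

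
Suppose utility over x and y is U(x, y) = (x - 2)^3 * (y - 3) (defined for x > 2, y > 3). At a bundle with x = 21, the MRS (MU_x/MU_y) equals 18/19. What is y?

MU_x = 3·(x−2)^2·(y−3), MU_y = (x−2)^3.
MRS = (3/1)·(y−3)/(x−2).
Substitute x = 21: MRS = (y − 3)/(19/3). Setting this equal to 18/19 gives y − 3 = (18/19)·(19/3) = 6, so y = 9.

y = 9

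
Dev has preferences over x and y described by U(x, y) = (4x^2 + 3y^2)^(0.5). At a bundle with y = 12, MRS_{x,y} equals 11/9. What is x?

For CES with ρ = 2, MRS = (4/3)·(y/x)^(-1).
Setting (4/3)·(12/x)^(-1) = 11/9 gives (12/x)^(-1) = 11/12, so 12/x = 12/11 and x = 11.

x = 11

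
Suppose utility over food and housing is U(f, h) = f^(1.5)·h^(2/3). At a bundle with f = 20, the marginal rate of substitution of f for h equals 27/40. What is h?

h = 6

MU_f = 1.5·√f·h^(2/3) and MU_h = 2/3·f^(1.5)·h^(-1/3).
MRS = MU_f/MU_h = (2.25)·h/f.
Substitute f = 20: MRS = h/(80/9). Setting h/(80/9) = 27/40 gives h = (27/40)·(80/9) = 6.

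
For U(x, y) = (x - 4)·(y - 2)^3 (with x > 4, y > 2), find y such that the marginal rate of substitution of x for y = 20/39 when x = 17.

MU_x = (y−2)^3, MU_y = 3·(x−4)·(y−2)^2.
MRS = (1/3)·(y−2)/(x−4).
Substitute x = 17: MRS = (y − 2)/39. Setting this equal to 20/39 gives y − 2 = (20/39)·39 = 20, so y = 22.

y = 22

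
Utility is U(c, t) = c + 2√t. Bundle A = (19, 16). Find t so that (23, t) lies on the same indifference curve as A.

U(19, 16) = 27.
Set U(23, t) = 27 and solve.
With c = 23: 2√t = 27 − 23 = 4, so √t = 2 and t = 4.
Check: U(23, 4) = 27.

t = 4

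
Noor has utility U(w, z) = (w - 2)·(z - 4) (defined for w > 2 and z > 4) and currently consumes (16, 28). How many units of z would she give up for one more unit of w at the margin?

MRS = 12/7

MU_w = (z−4), MU_z = (w−2).
MRS = (z−4)/(w−2).
At (16, 28): MRS = 12/7.
The indifference curve has slope −12/7 at this bundle.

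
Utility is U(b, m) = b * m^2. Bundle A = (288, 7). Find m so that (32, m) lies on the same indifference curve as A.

m = 21

U(288, 7) = 14112.
Set U(32, m) = 14112 and solve.
With b = 32: m^2 = 14112/32 = 441; taking the square root, m = 21.
Check: U(32, 21) = 14112.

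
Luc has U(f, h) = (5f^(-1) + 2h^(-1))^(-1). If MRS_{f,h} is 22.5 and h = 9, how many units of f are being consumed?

For CES with ρ = -1, MRS = (5/2)·(h/f)^2.
Setting (5/2)·(9/f)^2 = 22.5 gives (9/f)^2 = 9, so 9/f = 3 and f = 3.

f = 3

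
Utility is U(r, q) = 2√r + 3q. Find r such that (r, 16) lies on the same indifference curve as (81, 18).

U(81, 18) = 72.
Set U(r, 16) = 72 and solve.
With q = 16: 2√r = 72 − 3·16 = 24, so √r = 12 and r = 144.
Check: U(144, 16) = 72.

r = 144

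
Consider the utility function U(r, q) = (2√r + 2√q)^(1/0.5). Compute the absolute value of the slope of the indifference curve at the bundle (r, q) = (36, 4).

MRS = 1/3

For CES with ρ = 0.5, MRS = √(q/r).
At (36, 4): MRS = 1/3.
That is, one extra unit of r is worth 1/3 units of q at the margin.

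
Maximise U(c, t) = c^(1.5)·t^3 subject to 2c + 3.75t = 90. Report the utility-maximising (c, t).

MU_c = 1.5·√c·t^3 and MU_t = 3·c^(1.5)·t^2.
MRS = MU_c/MU_t = (0.5)·t/c.
Tangency: set MRS = p_c/p_t = 2/3.75 = 8/15.
So (0.5)·t/c = 8/15, i.e. t = (16/15)·c.
Substitute into the budget 2·c + 3.75·t = 90: 6·c = 90, so c* = 15.
Then t* = (16/15)·15 = 16.

c* = 15, t* = 16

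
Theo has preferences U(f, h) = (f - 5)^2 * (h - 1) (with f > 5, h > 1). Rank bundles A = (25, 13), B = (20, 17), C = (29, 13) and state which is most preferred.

Bundle C

Evaluate utility at each bundle:
U(A) = 4800.
U(B) = 3600.
U(C) = 6912.
Highest utility is C, so C ≻ A ≻ B.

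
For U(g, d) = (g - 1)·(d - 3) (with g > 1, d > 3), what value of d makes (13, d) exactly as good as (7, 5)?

d = 4

U(7, 5) = 12.
Set U(13, d) = 12 and solve.
With g = 13: (13 − 1) = 12, so (d − 3) = 12/12 = 1.
So d = 3 + 1 = 4.
Check: U(13, 4) = 12.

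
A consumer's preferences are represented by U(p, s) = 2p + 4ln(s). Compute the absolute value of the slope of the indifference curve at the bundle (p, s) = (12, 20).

MU_p = 2, MU_s = 4/s.
MRS = 2 ÷ (4/s).
At (12, 20): MRS = 10.
The indifference curve has slope −10 at this bundle.

MRS = 10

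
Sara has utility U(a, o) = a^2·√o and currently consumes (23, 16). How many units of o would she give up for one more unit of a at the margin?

MRS = 64/23

MU_a = 2·a·√o and MU_o = 0.5·a^2·o^(-0.5).
MRS = MU_a/MU_o = (4)·o/a.
At (23, 16): MRS = 64/23.
The indifference curve has slope −64/23 at this bundle.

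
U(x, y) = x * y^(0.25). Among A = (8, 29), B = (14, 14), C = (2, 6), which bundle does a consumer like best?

Evaluate utility at each bundle:
U(A) = 18.565.
U(B) = 27.081.
U(C) = 3.130.
Highest utility is B, so B ≻ A ≻ C.

Bundle B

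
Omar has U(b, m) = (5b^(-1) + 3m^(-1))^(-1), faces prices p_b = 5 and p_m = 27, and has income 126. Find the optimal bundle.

For CES with ρ = -1, MRS = (5/3)·(m/b)^2.
Tangency: set MRS = p_b/p_m = 5/27.
So (m/b)^2 = 1/9; taking the square root, m/b = 1/3, i.e. m = (1/3)·b.
Substitute into the budget 5·b + 27·m = 126: 14·b = 126, so b* = 9 and m* = (1/3)·9 = 3.

b* = 9, m* = 3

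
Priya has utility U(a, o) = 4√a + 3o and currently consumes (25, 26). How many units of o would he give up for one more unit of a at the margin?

MRS = 2/15

MU_a = 4/(2√a), MU_o = 3.
MRS = 4/(2√a) ÷ 3.
At (25, 26): MRS = 2/15.
So at (25, 26) the consumer would give up 2/15 units of o for one more unit of a.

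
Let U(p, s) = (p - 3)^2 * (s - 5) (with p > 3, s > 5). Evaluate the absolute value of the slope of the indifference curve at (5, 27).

MU_p = 2·(p−3)·(s−5), MU_s = (p−3)^2.
MRS = (2/1)·(s−5)/(p−3).
At (5, 27): MRS = 22.
That is, one extra unit of p is worth 22 units of s at the margin.

MRS = 22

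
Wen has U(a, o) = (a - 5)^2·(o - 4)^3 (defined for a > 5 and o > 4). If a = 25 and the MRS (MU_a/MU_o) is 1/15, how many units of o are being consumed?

MU_a = 2·(a−5)·(o−4)^3, MU_o = 3·(a−5)^2·(o−4)^2.
MRS = (2/3)·(o−4)/(a−5).
Substitute a = 25: MRS = (o − 4)/30. Setting this equal to 1/15 gives o − 4 = (1/15)·30 = 2, so o = 6.

o = 6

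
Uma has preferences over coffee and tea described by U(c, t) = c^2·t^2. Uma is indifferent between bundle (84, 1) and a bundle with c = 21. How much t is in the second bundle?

U(84, 1) = 7056.
Set U(21, t) = 7056 and solve.
With c = 21: 21^2 = 441, so t^2 = 7056/441 = 16; taking the square root, t = 4.
Check: U(21, 4) = 7056.

t = 4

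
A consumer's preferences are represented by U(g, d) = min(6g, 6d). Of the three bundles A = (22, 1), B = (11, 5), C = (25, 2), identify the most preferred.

Evaluate utility at each bundle:
U(A) = 6.
U(B) = 30.
U(C) = 12.
Highest utility is B, so B ≻ C ≻ A.

Bundle B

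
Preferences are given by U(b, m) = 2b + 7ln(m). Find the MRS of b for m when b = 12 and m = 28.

MU_b = 2, MU_m = 7/m.
MRS = 2 ÷ (7/m).
At (12, 28): MRS = 8.
The indifference curve has slope −8 at this bundle.

MRS = 8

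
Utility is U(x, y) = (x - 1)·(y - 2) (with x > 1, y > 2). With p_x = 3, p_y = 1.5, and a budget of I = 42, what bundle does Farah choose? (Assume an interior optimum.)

MU_x = (y−2), MU_y = (x−1).
MRS = (y−2)/(x−1).
Tangency: set MRS = p_x/p_y = 3/1.5 = 2.
So (y − 2)/(x − 1) = 2, i.e. (y − 2) = 2·(x − 1).
Rewrite the budget in excess-of-subsistence terms: 3·(x − 1) + 1.5·(y − 2) = 42 − 3·1 − 1.5·2 = 36.
Substituting, 6·(x − 1) = 36, so x − 1 = 6 and x* = 7.
Then y − 2 = 2·6 = 12, so y* = 14.

x* = 7, y* = 14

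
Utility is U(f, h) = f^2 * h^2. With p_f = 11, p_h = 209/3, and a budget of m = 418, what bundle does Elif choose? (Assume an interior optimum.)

MU_f = 2·f·h^2 and MU_h = 2·f^2·h.
MRS = MU_f/MU_h = h/f.
Tangency: set MRS = p_f/p_h = 11/(209/3) = 3/19.
So h/f = 3/19, i.e. h = (3/19)·f.
Substitute into the budget 11·f + (209/3)·h = 418: 22·f = 418, so f* = 19.
Then h* = (3/19)·19 = 3.

f* = 19, h* = 3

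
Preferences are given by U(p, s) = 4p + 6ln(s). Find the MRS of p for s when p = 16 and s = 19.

MU_p = 4, MU_s = 6/s.
MRS = 4 ÷ (6/s).
At (16, 19): MRS = 38/3.
The indifference curve has slope −38/3 at this bundle.

MRS = 38/3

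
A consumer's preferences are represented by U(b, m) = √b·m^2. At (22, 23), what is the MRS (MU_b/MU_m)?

MU_b = 0.5·b^(-0.5)·m^2 and MU_m = 2·√b·m.
MRS = MU_b/MU_m = (0.25)·m/b.
At (22, 23): MRS = 23/88.
That is, one extra unit of b is worth 23/88 units of m at the margin.

MRS = 23/88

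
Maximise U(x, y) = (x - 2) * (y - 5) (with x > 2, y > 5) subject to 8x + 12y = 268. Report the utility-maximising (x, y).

MU_x = (y−5), MU_y = (x−2).
MRS = (y−5)/(x−2).
Tangency: set MRS = p_x/p_y = 8/12 = 2/3.
So (y − 5)/(x − 2) = 2/3, i.e. (y − 5) = (2/3)·(x − 2).
Rewrite the budget in excess-of-subsistence terms: 8·(x − 2) + 12·(y − 5) = 268 − 8·2 − 12·5 = 192.
Substituting, 16·(x − 2) = 192, so x − 2 = 12 and x* = 14.
Then y − 5 = (2/3)·12 = 8, so y* = 13.

x* = 14, y* = 13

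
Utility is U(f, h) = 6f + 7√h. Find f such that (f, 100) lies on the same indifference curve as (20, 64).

f = 53/3

U(20, 64) = 176.
Set U(f, 100) = 176 and solve.
With h = 100: √100 = 10, so 6f = 176 − 7·10 = 106 and f = 53/3.
Check: U(53/3, 100) = 176.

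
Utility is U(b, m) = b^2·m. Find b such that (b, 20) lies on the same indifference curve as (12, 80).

b = 24

U(12, 80) = 11520.
Set U(b, 20) = 11520 and solve.
With m = 20: b^2 = 11520/20 = 576; taking the square root, b = 24.
Check: U(24, 20) = 11520.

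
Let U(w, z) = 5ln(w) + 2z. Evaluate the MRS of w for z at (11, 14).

MU_w = 5/w, MU_z = 2.
MRS = 5/w ÷ 2.
At (11, 14): MRS = 5/22.
That is, one extra unit of w is worth 5/22 units of z at the margin.

MRS = 5/22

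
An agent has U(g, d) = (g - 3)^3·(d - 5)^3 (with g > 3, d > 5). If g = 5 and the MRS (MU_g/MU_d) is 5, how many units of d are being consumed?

d = 15

MU_g = 3·(g−3)^2·(d−5)^3, MU_d = 3·(g−3)^3·(d−5)^2.
MRS = (d−5)/(g−3).
Substitute g = 5: MRS = (d − 5)/2. Setting this equal to 5 gives d − 5 = 5·2 = 10, so d = 15.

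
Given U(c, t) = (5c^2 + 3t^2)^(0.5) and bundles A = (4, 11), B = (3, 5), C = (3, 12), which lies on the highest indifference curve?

Evaluate utility at each bundle:
U(A) = 21.048.
U(B) = 10.954.
U(C) = 21.840.
Highest utility is C, so C ≻ A ≻ B.

Bundle C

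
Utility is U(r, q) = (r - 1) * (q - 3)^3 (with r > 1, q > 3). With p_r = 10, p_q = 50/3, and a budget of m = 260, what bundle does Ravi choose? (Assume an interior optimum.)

MU_r = (q−3)^3, MU_q = 3·(r−1)·(q−3)^2.
MRS = (1/3)·(q−3)/(r−1).
Tangency: set MRS = p_r/p_q = 10/(50/3) = 0.6.
So (1/3)·(q − 3)/(r − 1) = 0.6, i.e. (q − 3) = 1.8·(r − 1).
Rewrite the budget in excess-of-subsistence terms: 10·(r − 1) + (50/3)·(q − 3) = 260 − 10·1 − (50/3)·3 = 200.
Substituting, 40·(r − 1) = 200, so r − 1 = 5 and r* = 6.
Then q − 3 = 1.8·5 = 9, so q* = 12.

r* = 6, q* = 12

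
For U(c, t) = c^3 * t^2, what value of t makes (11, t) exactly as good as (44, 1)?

U(44, 1) = 85184.
Set U(11, t) = 85184 and solve.
With c = 11: 11^3 = 1331, so t^2 = 85184/1331 = 64; taking the square root, t = 8.
Check: U(11, 8) = 85184.

t = 8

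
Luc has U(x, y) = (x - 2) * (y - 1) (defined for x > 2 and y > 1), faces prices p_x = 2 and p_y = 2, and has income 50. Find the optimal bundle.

x* = 13, y* = 12

MU_x = (y−1), MU_y = (x−2).
MRS = (y−1)/(x−2).
Tangency: set MRS = p_x/p_y = 2/2 = 1.
So (y − 1)/(x − 2) = 1, i.e. (y − 1) = (x − 2).
Rewrite the budget in excess-of-subsistence terms: 2·(x − 2) + 2·(y − 1) = 50 − 2·2 − 2·1 = 44.
Substituting, 4·(x − 2) = 44, so x − 2 = 11 and x* = 13.
Then y − 1 = 11, so y* = 12.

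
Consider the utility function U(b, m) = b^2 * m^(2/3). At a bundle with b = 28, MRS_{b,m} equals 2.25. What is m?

m = 21

MU_b = 2·b·m^(2/3) and MU_m = 2/3·b^2·m^(-1/3).
MRS = MU_b/MU_m = (3)·m/b.
Substitute b = 28: MRS = m/(28/3). Setting m/(28/3) = 2.25 gives m = 2.25·(28/3) = 21.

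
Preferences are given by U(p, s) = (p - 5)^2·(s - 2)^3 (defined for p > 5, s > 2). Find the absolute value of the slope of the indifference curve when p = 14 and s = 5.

MRS = 2/9

MU_p = 2·(p−5)·(s−2)^3, MU_s = 3·(p−5)^2·(s−2)^2.
MRS = (2/3)·(s−2)/(p−5).
At (14, 5): MRS = 2/9.
That is, one extra unit of p is worth 2/9 units of s at the margin.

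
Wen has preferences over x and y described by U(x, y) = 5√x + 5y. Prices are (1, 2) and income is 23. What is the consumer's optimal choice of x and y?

MU_x = 5/(2√x), MU_y = 5.
MRS = 5/(2√x) ÷ 5.
Tangency: set MRS = p_x/p_y = 1/2 = 0.5.
MRS depends only on x: 0.5/√x = 0.5 ⇒ √x = 0.5/0.5 = 1 ⇒ x* = 1.
From the budget, 2·y = 23 − 1·1 = 22, so y* = 11.

x* = 1, y* = 11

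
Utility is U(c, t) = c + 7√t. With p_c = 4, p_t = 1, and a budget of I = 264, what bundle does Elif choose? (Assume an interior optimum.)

c* = 17, t* = 196

MU_c = 1, MU_t = 7/(2√t).
MRS = 1 ÷ (7/(2√t)).
Tangency: set MRS = p_c/p_t = 4/1 = 4.
MRS depends only on t: (2/7)·√t = 4 ⇒ √t = 4/(2/7) = 14 ⇒ t* = 196.
From the budget, 4·c = 264 − 1·196 = 68, so c* = 17.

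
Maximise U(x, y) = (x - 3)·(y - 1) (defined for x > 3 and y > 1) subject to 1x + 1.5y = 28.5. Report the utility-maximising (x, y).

MU_x = (y−1), MU_y = (x−3).
MRS = (y−1)/(x−3).
Tangency: set MRS = p_x/p_y = 1/1.5 = 2/3.
So (y − 1)/(x − 3) = 2/3, i.e. (y − 1) = (2/3)·(x − 3).
Rewrite the budget in excess-of-subsistence terms: 1·(x − 3) + 1.5·(y − 1) = 28.5 − 1·3 − 1.5·1 = 24.
Substituting, 2·(x − 3) = 24, so x − 3 = 12 and x* = 15.
Then y − 1 = (2/3)·12 = 8, so y* = 9.

x* = 15, y* = 9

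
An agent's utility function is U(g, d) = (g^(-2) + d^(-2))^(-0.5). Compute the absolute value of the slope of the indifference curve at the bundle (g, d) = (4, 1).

For CES with ρ = -2, MRS = (d/g)^3.
At (4, 1): MRS = 1/64.
So at (4, 1) the consumer would give up 1/64 units of d for one more unit of g.

MRS = 1/64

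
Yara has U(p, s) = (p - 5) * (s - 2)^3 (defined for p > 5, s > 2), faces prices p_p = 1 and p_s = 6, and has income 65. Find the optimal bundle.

MU_p = (s−2)^3, MU_s = 3·(p−5)·(s−2)^2.
MRS = (1/3)·(s−2)/(p−5).
Tangency: set MRS = p_p/p_s = 1/6.
So (1/3)·(s − 2)/(p − 5) = 1/6, i.e. (s − 2) = 0.5·(p − 5).
Rewrite the budget in excess-of-subsistence terms: 1·(p − 5) + 6·(s − 2) = 65 − 1·5 − 6·2 = 48.
Substituting, 4·(p − 5) = 48, so p − 5 = 12 and p* = 17.
Then s − 2 = 0.5·12 = 6, so s* = 8.

p* = 17, s* = 8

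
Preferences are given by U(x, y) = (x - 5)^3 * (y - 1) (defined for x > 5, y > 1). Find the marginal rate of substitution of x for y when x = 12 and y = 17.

MU_x = 3·(x−5)^2·(y−1), MU_y = (x−5)^3.
MRS = (3/1)·(y−1)/(x−5).
At (12, 17): MRS = 48/7.
So at (12, 17) the consumer would give up 48/7 units of y for one more unit of x.

MRS = 48/7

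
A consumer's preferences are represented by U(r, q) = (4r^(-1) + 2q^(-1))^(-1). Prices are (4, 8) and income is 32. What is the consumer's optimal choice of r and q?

For CES with ρ = -1, MRS = (4/2)·(q/r)^2.
Tangency: set MRS = p_r/p_q = 4/8 = 0.5.
So (q/r)^2 = 0.25; taking the square root, q/r = 0.5, i.e. q = 0.5·r.
Substitute into the budget 4·r + 8·q = 32: 8·r = 32, so r* = 4 and q* = 0.5·4 = 2.

r* = 4, q* = 2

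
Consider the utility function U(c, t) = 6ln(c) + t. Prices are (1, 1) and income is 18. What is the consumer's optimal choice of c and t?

c* = 6, t* = 12

MU_c = 6/c, MU_t = 1.
MRS = 6/c ÷ 1.
Tangency: set MRS = p_c/p_t = 1/1 = 1.
MRS depends only on c: 6/c = 1 ⇒ c* = 6/1 = 6.
From the budget, 1·t = 18 − 1·6 = 12, so t* = 12.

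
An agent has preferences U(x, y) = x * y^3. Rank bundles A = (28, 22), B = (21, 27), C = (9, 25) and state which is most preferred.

Evaluate utility at each bundle:
U(A) = 298144.
U(B) = 413343.
U(C) = 140625.
Highest utility is B, so B ≻ A ≻ C.

Bundle B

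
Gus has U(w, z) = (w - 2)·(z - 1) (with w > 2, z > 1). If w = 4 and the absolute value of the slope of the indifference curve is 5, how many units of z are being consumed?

z = 11

MU_w = (z−1), MU_z = (w−2).
MRS = (z−1)/(w−2).
Substitute w = 4: MRS = (z − 1)/2. Setting this equal to 5 gives z − 1 = 5·2 = 10, so z = 11.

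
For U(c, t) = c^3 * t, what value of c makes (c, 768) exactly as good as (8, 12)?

U(8, 12) = 6144.
Set U(c, 768) = 6144 and solve.
With t = 768: c^3 = 6144/768 = 8; taking the cube root, c = 2.
Check: U(2, 768) = 6144.

c = 2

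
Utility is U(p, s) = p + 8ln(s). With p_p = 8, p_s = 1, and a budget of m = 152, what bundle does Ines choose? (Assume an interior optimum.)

MU_p = 1, MU_s = 8/s.
MRS = 1 ÷ (8/s).
Tangency: set MRS = p_p/p_s = 8/1 = 8.
MRS depends only on s: 0.125·s = 8 ⇒ s* = 8/0.125 = 64.
From the budget, 8·p = 152 − 1·64 = 88, so p* = 11.

p* = 11, s* = 64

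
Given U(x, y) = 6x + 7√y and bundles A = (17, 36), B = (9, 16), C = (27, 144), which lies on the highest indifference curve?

Evaluate utility at each bundle:
U(A) = 144.000.
U(B) = 82.000.
U(C) = 246.000.
Highest utility is C, so C ≻ A ≻ B.

Bundle C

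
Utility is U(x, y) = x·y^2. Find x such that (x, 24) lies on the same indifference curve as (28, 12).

x = 7

U(28, 12) = 4032.
Set U(x, 24) = 4032 and solve.
With y = 24: 24^2 = 576, so x = 4032/576 = 7.
Check: U(7, 24) = 4032.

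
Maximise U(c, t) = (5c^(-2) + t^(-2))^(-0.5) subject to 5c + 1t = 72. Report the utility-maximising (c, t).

For CES with ρ = -2, MRS = (5/1)·(t/c)^3.
Tangency: set MRS = p_c/p_t = 5/1 = 5.
So (t/c)^3 = 1; taking the cube root, t/c = 1, i.e. t = c.
Substitute into the budget 5·c + 1·t = 72: 6·c = 72, so c* = 12 and t* = 12.

c* = 12, t* = 12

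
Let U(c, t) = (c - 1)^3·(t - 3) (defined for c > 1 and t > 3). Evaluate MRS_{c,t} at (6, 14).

MRS = 6.6

MU_c = 3·(c−1)^2·(t−3), MU_t = (c−1)^3.
MRS = (3/1)·(t−3)/(c−1).
At (6, 14): MRS = 6.6.
So at (6, 14) the consumer would give up 6.6 units of t for one more unit of c.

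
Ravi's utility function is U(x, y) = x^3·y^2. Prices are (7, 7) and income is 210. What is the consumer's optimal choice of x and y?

MU_x = 3·x^2·y^2 and MU_y = 2·x^3·y.
MRS = MU_x/MU_y = (3/2)·y/x.
Tangency: set MRS = p_x/p_y = 7/7 = 1.
So (3/2)·y/x = 1, i.e. y = (2/3)·x.
Substitute into the budget 7·x + 7·y = 210: (35/3)·x = 210, so x* = 18.
Then y* = (2/3)·18 = 12.

x* = 18, y* = 12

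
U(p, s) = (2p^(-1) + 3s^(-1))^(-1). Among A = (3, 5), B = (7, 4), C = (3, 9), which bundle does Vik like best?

Evaluate utility at each bundle:
U(A) = 0.789.
U(B) = 0.966.
U(C) = 1.000.
Highest utility is C, so C ≻ B ≻ A.

Bundle C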